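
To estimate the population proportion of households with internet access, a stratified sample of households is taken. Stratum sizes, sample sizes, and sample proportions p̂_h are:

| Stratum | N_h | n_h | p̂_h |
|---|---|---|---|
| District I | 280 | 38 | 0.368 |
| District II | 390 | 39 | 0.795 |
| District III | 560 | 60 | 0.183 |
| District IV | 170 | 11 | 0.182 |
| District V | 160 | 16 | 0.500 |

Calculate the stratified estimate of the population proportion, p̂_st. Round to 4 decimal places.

p̂_st ≈ 0.4016

N = 1560; stratum weights W_h = N_h/N.
p̂_st = Σ W_h p̂_h = (280·0.368 + 390·0.795 + 560·0.183 + 170·0.182 + 160·0.500)/1560 = 0.40161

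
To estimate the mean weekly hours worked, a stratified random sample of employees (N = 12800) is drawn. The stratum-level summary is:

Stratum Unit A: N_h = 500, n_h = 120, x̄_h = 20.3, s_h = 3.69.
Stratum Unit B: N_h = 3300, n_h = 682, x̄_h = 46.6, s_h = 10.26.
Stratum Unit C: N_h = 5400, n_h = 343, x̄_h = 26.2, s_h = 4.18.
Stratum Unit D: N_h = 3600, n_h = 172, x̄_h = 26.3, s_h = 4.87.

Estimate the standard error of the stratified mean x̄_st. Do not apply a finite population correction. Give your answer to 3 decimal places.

SE(x̄_st) ≈ 0.174

V̂(x̄_st) = Σ W_h² s_h²/n_h, with W_h = N_h/N and N = 12800:
  stratum Unit A: (500/12800)²·3.69²/120 = 0.000173138
  stratum Unit B: (3300/12800)²·10.26²/682 = 0.0102593
  stratum Unit C: (5400/12800)²·4.18²/343 = 0.00906622
  stratum Unit D: (3600/12800)²·4.87²/172 = 0.0109072
V̂(x̄_st) = 0.0304059
SE(x̄_st) = √0.0304059 = 0.174373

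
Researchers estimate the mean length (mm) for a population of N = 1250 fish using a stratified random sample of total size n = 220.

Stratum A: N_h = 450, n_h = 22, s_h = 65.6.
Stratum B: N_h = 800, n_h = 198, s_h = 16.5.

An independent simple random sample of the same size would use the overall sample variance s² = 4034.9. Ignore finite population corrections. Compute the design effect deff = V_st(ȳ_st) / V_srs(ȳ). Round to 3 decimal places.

deff ≈ 1.413

V̂(ȳ_st) = Σ W_h² s_h²/n_h, with W_h = N_h/N and N = 1250:
  stratum A: (450/1250)²·65.6²/22 = 25.3507
  stratum B: (800/1250)²·16.5²/198 = 0.5632
V_st = 25.9139
V_srs = s²/n = 4034.9/220 = 18.3405
deff = V_st / V_srs = 25.9139/18.3405 = 1.4129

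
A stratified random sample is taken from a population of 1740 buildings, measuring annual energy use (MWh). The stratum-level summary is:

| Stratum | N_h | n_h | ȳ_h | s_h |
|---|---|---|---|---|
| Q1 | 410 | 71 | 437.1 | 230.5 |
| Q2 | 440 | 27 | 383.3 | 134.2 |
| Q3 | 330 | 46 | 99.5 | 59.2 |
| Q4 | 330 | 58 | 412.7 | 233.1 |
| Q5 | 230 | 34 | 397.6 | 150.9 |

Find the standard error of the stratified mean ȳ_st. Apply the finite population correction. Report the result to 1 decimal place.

SE(ȳ_st) ≈ 10.7

V̂(ȳ_st) = Σ W_h² (1 − n_h/N_h) s_h²/n_h, with W_h = N_h/N and N = 1740:
  stratum Q1: (410/1740)²·(1 − 71/410)·230.5²/71 = 34.3533
  stratum Q2: (440/1740)²·(1 − 27/440)·134.2²/27 = 40.0355
  stratum Q3: (330/1740)²·(1 − 46/330)·59.2²/46 = 2.35841
  stratum Q4: (330/1740)²·(1 − 58/330)·233.1²/58 = 27.7742
  stratum Q5: (230/1740)²·(1 − 34/230)·150.9²/34 = 9.97206
V̂(ȳ_st) = 114.493
SE(ȳ_st) = √114.493 = 10.7002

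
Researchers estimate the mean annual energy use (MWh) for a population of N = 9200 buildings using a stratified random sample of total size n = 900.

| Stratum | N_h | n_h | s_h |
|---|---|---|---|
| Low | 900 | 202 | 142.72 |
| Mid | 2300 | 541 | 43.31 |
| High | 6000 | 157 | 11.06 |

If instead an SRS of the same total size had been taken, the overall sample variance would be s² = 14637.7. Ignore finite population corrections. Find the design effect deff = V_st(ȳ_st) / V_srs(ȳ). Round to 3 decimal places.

V̂(ȳ_st) = Σ W_h² s_h²/n_h, with W_h = N_h/N and N = 9200:
  stratum Low: (900/9200)²·142.72²/202 = 0.965001
  stratum Mid: (2300/9200)²·43.31²/541 = 0.2167
  stratum High: (6000/9200)²·11.06²/157 = 0.331389
V_st = 1.51309
V_srs = s²/n = 14637.7/900 = 16.2641
deff = V_st / V_srs = 1.51309/16.2641 = 0.0930

deff ≈ 0.093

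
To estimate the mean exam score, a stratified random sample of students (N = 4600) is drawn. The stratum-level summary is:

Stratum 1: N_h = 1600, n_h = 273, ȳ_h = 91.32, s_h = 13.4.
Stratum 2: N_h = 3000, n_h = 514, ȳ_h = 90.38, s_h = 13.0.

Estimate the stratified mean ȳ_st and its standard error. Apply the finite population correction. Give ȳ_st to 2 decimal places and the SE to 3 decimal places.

ȳ_st ≈ 90.71, SE ≈ 0.426

ȳ_st = Σ W_h ȳ_h = (1600·91.32 + 3000·90.38)/4600 = 90.70696
V̂(ȳ_st) = Σ W_h² (1 − n_h/N_h) s_h²/n_h, with W_h = N_h/N and N = 4600:
  stratum 1: (1600/4600)²·(1 − 273/1600)·13.4²/273 = 0.0659967
  stratum 2: (3000/4600)²·(1 − 514/3000)·13.0²/514 = 0.115886
V̂(ȳ_st) = 0.181883
SE(ȳ_st) = √0.181883 = 0.426477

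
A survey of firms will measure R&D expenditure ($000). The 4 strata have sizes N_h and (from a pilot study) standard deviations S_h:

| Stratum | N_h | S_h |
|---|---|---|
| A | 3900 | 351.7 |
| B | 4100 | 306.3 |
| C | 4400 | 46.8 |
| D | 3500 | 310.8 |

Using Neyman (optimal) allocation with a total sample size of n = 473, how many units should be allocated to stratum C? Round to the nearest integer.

Neyman allocation: n_h = n · N_h S_h / Σ N_i S_i, with n = 473.
  stratum A: N_h·S_h = 3900·351.7 = 1371630.00
  stratum B: N_h·S_h = 4100·306.3 = 1255830.00
  stratum C: N_h·S_h = 4400·46.8 = 205920.00
  stratum D: N_h·S_h = 3500·310.8 = 1087800.00
Σ N_h S_h = 3921180.00
n for stratum C = 473·205920.00/3921180.00 = 24.840 → 25

25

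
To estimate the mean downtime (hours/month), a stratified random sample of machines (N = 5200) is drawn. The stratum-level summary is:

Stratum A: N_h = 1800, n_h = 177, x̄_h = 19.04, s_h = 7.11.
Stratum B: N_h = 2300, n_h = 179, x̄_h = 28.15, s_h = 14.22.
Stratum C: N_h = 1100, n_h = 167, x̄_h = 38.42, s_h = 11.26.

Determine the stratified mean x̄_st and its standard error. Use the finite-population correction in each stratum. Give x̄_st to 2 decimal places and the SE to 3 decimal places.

x̄_st ≈ 27.17, SE ≈ 0.513

x̄_st = Σ W_h x̄_h = (1800·19.04 + 2300·28.15 + 1100·38.42)/5200 = 27.16904
V̂(x̄_st) = Σ W_h² (1 − n_h/N_h) s_h²/n_h, with W_h = N_h/N and N = 5200:
  stratum A: (1800/5200)²·(1 − 177/1800)·7.11²/177 = 0.0308568
  stratum B: (2300/5200)²·(1 − 179/2300)·14.22²/179 = 0.203802
  stratum C: (1100/5200)²·(1 − 167/1100)·11.26²/167 = 0.0288156
V̂(x̄_st) = 0.263474
SE(x̄_st) = √0.263474 = 0.513297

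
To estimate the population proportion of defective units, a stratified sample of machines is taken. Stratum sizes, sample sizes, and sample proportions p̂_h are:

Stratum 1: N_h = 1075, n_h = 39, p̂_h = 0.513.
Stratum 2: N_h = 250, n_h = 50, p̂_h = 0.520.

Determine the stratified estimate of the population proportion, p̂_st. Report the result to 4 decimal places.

N = 1325; stratum weights W_h = N_h/N.
p̂_st = Σ W_h p̂_h = (1075·0.513 + 250·0.520)/1325 = 0.51432

p̂_st ≈ 0.5143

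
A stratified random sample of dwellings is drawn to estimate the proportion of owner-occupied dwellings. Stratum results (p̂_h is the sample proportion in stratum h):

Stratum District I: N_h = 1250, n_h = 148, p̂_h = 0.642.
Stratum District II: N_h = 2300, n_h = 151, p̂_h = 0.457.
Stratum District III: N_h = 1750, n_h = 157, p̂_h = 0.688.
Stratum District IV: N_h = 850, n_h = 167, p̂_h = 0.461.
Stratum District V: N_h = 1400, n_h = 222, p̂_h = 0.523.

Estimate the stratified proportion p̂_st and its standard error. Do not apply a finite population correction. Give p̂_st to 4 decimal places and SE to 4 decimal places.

p̂_st ≈ 0.5539, SE ≈ 0.0181

N = 7550; stratum weights W_h = N_h/N.
p̂_st = Σ W_h p̂_h = (1250·0.642 + 2300·0.457 + 1750·0.688 + 850·0.461 + 1400·0.523)/7550 = 0.55386
V̂(p̂_st) = Σ W_h² p̂_h(1−p̂_h)/(n_h−1):
  stratum District I: (1250/7550)²·0.642·0.358/147 = 4.28575e-05
  stratum District II: (2300/7550)²·0.457·0.543/150 = 0.000153528
  stratum District III: (1750/7550)²·0.688·0.312/156 = 7.39266e-05
  stratum District IV: (850/7550)²·0.461·0.539/166 = 1.89725e-05
  stratum District V: (1400/7550)²·0.523·0.477/221 = 3.88141e-05
V̂(p̂_st) = 0.000328098; SE = √V̂ = 0.0181135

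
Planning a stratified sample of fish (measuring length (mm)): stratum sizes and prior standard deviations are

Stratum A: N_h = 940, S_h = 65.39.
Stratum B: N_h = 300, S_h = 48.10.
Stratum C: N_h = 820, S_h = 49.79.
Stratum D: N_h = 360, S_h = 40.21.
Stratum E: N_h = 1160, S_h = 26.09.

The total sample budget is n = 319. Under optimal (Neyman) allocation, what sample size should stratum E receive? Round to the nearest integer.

Neyman allocation: n_h = n · N_h S_h / Σ N_i S_i, with n = 319.
  stratum A: N_h·S_h = 940·65.39 = 61466.60
  stratum B: N_h·S_h = 300·48.10 = 14430.00
  stratum C: N_h·S_h = 820·49.79 = 40827.80
  stratum D: N_h·S_h = 360·40.21 = 14475.60
  stratum E: N_h·S_h = 1160·26.09 = 30264.40
Σ N_h S_h = 161464.40
n for stratum E = 319·30264.40/161464.40 = 59.792 → 60

60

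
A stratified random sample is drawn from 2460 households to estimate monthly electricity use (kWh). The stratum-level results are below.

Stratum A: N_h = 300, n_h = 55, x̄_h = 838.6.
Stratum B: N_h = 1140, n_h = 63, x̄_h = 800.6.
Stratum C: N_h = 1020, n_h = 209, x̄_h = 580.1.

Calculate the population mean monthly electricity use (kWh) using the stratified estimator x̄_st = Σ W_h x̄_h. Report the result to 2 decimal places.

x̄_st ≈ 713.81

N = Σ N_h = 2460. Stratum weights W_h = N_h/N.
x̄_st = (300·838.6 + 1140·800.6 + 1020·580.1) / 2460 = 713.8073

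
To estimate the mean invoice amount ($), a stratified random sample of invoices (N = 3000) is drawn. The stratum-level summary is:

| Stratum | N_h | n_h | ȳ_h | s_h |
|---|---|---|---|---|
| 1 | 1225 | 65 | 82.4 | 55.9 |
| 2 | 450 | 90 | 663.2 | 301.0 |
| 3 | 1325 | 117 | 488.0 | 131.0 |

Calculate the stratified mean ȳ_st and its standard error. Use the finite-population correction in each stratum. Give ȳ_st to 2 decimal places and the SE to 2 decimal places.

ȳ_st ≈ 348.66, SE ≈ 7.20

ȳ_st = Σ W_h ȳ_h = (1225·82.4 + 450·663.2 + 1325·488.0)/3000 = 348.66000
V̂(ȳ_st) = Σ W_h² (1 − n_h/N_h) s_h²/n_h, with W_h = N_h/N and N = 3000:
  stratum 1: (1225/3000)²·(1 − 65/1225)·55.9²/65 = 7.59035
  stratum 2: (450/3000)²·(1 − 90/450)·301.0²/90 = 18.1202
  stratum 3: (1325/3000)²·(1 − 117/1325)·131.0²/117 = 26.0854
V̂(ȳ_st) = 51.7959
SE(ȳ_st) = √51.7959 = 7.19694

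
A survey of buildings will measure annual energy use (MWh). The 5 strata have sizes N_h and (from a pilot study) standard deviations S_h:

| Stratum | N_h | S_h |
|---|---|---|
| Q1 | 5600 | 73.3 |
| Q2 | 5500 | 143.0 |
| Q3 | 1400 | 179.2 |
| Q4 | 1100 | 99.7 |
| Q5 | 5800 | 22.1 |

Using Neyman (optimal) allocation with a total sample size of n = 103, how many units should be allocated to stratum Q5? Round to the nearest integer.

Neyman allocation: n_h = n · N_h S_h / Σ N_i S_i, with n = 103.
  stratum Q1: N_h·S_h = 5600·73.3 = 410480.00
  stratum Q2: N_h·S_h = 5500·143.0 = 786500.00
  stratum Q3: N_h·S_h = 1400·179.2 = 250880.00
  stratum Q4: N_h·S_h = 1100·99.7 = 109670.00
  stratum Q5: N_h·S_h = 5800·22.1 = 128180.00
Σ N_h S_h = 1685710.00
n for stratum Q5 = 103·128180.00/1685710.00 = 7.832 → 8

8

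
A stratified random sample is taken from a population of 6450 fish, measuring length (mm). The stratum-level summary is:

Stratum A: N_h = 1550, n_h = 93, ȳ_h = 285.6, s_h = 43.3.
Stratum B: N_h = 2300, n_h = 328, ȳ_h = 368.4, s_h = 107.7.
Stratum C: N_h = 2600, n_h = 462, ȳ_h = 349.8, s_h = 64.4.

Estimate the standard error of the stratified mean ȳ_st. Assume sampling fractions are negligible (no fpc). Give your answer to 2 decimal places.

SE(ȳ_st) ≈ 2.67

V̂(ȳ_st) = Σ W_h² s_h²/n_h, with W_h = N_h/N and N = 6450:
  stratum A: (1550/6450)²·43.3²/93 = 1.16422
  stratum B: (2300/6450)²·107.7²/328 = 4.4967
  stratum C: (2600/6450)²·64.4²/462 = 1.45867
V̂(ȳ_st) = 7.11959
SE(ȳ_st) = √7.11959 = 2.66826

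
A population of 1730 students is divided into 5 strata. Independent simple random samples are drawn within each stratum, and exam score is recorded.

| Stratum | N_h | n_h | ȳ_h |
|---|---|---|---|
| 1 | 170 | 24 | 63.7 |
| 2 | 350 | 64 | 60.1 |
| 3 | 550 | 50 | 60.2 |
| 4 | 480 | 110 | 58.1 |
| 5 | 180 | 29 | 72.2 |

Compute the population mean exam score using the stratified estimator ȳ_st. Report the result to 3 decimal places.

N = Σ N_h = 1730. Stratum weights W_h = N_h/N.
ȳ_st = (170·63.7 + 350·60.1 + 550·60.2 + 480·58.1 + 180·72.2) / 1730 = 61.18960

ȳ_st ≈ 61.190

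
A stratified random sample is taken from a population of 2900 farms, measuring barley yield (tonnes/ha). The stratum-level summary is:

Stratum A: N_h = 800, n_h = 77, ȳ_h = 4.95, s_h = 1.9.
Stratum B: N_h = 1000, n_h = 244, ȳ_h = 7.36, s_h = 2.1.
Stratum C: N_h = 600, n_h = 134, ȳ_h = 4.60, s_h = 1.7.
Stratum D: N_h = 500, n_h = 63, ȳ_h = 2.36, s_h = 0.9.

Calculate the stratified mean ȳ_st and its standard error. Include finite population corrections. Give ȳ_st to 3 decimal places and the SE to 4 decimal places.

ȳ_st ≈ 5.262, SE ≈ 0.0768

ȳ_st = Σ W_h ȳ_h = (800·4.95 + 1000·7.36 + 600·4.60 + 500·2.36)/2900 = 5.26207
V̂(ȳ_st) = Σ W_h² (1 − n_h/N_h) s_h²/n_h, with W_h = N_h/N and N = 2900:
  stratum A: (800/2900)²·(1 − 77/800)·1.9²/77 = 0.0032244
  stratum B: (1000/2900)²·(1 − 244/1000)·2.1²/244 = 0.00162471
  stratum C: (600/2900)²·(1 − 134/600)·1.7²/134 = 0.000717025
  stratum D: (500/2900)²·(1 − 63/500)·0.9²/63 = 0.000334041
V̂(ȳ_st) = 0.00590017
SE(ȳ_st) = √0.00590017 = 0.0768126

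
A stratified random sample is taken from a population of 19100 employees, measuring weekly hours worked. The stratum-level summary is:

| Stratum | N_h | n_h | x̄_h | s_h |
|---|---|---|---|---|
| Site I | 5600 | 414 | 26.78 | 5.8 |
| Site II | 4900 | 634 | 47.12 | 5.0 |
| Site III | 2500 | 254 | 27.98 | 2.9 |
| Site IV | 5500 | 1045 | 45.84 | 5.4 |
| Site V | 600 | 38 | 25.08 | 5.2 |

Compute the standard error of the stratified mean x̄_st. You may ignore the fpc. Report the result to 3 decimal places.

V̂(x̄_st) = Σ W_h² s_h²/n_h, with W_h = N_h/N and N = 19100:
  stratum Site I: (5600/19100)²·5.8²/414 = 0.00698498
  stratum Site II: (4900/19100)²·5.0²/634 = 0.00259523
  stratum Site III: (2500/19100)²·2.9²/254 = 0.000567251
  stratum Site IV: (5500/19100)²·5.4²/1045 = 0.00231382
  stratum Site V: (600/19100)²·5.2²/38 = 0.000702197
V̂(x̄_st) = 0.0131635
SE(x̄_st) = √0.0131635 = 0.114732

SE(x̄_st) ≈ 0.115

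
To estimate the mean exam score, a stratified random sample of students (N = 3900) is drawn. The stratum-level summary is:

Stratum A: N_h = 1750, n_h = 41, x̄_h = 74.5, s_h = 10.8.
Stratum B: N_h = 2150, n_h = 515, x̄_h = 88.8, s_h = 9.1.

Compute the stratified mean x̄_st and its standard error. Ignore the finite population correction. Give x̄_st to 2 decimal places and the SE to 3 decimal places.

x̄_st ≈ 82.38, SE ≈ 0.788

x̄_st = Σ W_h x̄_h = (1750·74.5 + 2150·88.8)/3900 = 82.38333
V̂(x̄_st) = Σ W_h² s_h²/n_h, with W_h = N_h/N and N = 3900:
  stratum A: (1750/3900)²·10.8²/41 = 0.57281
  stratum B: (2150/3900)²·9.1²/515 = 0.0488679
V̂(x̄_st) = 0.621678
SE(x̄_st) = √0.621678 = 0.788465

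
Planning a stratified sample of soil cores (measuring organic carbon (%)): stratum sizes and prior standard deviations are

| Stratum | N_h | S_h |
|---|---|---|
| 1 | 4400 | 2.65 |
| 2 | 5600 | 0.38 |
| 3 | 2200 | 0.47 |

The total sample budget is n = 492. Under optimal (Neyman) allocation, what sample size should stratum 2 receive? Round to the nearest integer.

71

Neyman allocation: n_h = n · N_h S_h / Σ N_i S_i, with n = 492.
  stratum 1: N_h·S_h = 4400·2.65 = 11660.00
  stratum 2: N_h·S_h = 5600·0.38 = 2128.00
  stratum 3: N_h·S_h = 2200·0.47 = 1034.00
Σ N_h S_h = 14822.00
n for stratum 2 = 492·2128.00/14822.00 = 70.637 → 71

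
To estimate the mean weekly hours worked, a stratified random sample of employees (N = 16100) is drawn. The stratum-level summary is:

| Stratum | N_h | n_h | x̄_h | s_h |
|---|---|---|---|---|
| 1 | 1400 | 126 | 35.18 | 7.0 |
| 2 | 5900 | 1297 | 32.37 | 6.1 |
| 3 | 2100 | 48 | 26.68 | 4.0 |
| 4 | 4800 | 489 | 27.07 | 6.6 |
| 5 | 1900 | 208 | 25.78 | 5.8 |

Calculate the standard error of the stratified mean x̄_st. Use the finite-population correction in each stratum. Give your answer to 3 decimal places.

SE(x̄_st) ≈ 0.143

V̂(x̄_st) = Σ W_h² (1 − n_h/N_h) s_h²/n_h, with W_h = N_h/N and N = 16100:
  stratum 1: (1400/16100)²·(1 − 126/1400)·7.0²/126 = 0.00267591
  stratum 2: (5900/16100)²·(1 − 1297/5900)·6.1²/1297 = 0.00300581
  stratum 3: (2100/16100)²·(1 − 48/2100)·4.0²/48 = 0.00554145
  stratum 4: (4800/16100)²·(1 − 489/4800)·6.6²/489 = 0.00711126
  stratum 5: (1900/16100)²·(1 − 208/1900)·5.8²/208 = 0.00200583
V̂(x̄_st) = 0.0203403
SE(x̄_st) = √0.0203403 = 0.142619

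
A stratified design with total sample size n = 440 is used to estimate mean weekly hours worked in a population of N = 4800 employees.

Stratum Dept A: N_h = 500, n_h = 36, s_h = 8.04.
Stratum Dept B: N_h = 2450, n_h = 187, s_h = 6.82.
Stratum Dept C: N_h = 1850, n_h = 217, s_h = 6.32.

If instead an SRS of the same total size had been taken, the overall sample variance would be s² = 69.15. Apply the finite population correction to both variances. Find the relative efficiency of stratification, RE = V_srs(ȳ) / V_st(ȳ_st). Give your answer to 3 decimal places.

V̂(ȳ_st) = Σ W_h² (1 − n_h/N_h) s_h²/n_h, with W_h = N_h/N and N = 4800:
  stratum Dept A: (500/4800)²·(1 − 36/500)·8.04²/36 = 0.0180807
  stratum Dept B: (2450/4800)²·(1 − 187/2450)·6.82²/187 = 0.0598543
  stratum Dept C: (1850/4800)²·(1 − 217/1850)·6.32²/217 = 0.0241351
V_st = 0.10207
V_srs = (1 − 440/4800)·69.15/440 = 0.142753
Relative efficiency = V_srs / V_st = 0.142753/0.10207 = 1.3986

RE ≈ 1.399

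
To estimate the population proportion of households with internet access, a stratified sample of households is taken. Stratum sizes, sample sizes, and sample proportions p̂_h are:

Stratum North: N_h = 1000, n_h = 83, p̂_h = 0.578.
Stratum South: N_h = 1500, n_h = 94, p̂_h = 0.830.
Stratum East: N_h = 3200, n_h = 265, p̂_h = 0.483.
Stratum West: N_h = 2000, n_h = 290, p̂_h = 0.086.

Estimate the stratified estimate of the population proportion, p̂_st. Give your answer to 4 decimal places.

p̂_st ≈ 0.4598

N = 7700; stratum weights W_h = N_h/N.
p̂_st = Σ W_h p̂_h = (1000·0.578 + 1500·0.830 + 3200·0.483 + 2000·0.086)/7700 = 0.45982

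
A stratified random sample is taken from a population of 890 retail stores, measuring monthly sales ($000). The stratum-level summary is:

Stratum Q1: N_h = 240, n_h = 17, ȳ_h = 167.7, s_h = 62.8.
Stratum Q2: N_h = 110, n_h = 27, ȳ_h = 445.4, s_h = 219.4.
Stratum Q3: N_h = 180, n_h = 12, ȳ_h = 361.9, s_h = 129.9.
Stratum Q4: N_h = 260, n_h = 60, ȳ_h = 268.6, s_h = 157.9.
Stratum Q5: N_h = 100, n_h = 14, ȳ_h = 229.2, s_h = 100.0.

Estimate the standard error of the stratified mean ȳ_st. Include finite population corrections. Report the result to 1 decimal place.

V̂(ȳ_st) = Σ W_h² (1 − n_h/N_h) s_h²/n_h, with W_h = N_h/N and N = 890:
  stratum Q1: (240/890)²·(1 − 17/240)·62.8²/17 = 15.675
  stratum Q2: (110/890)²·(1 − 27/110)·219.4²/27 = 20.5495
  stratum Q3: (180/890)²·(1 − 12/180)·129.9²/12 = 53.6833
  stratum Q4: (260/890)²·(1 − 60/260)·157.9²/60 = 27.2795
  stratum Q5: (100/890)²·(1 − 14/100)·100.0²/14 = 7.75515
V̂(ȳ_st) = 124.942
SE(ȳ_st) = √124.942 = 11.1778

SE(ȳ_st) ≈ 11.2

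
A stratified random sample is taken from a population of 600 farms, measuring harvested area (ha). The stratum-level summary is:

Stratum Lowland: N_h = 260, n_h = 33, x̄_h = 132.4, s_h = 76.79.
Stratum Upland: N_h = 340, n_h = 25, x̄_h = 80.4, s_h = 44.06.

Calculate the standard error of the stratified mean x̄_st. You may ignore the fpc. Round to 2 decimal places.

V̂(x̄_st) = Σ W_h² s_h²/n_h, with W_h = N_h/N and N = 600:
  stratum Lowland: (260/600)²·76.79²/33 = 33.5536
  stratum Upland: (340/600)²·44.06²/25 = 24.9347
V̂(x̄_st) = 58.4883
SE(x̄_st) = √58.4883 = 7.64777

SE(x̄_st) ≈ 7.65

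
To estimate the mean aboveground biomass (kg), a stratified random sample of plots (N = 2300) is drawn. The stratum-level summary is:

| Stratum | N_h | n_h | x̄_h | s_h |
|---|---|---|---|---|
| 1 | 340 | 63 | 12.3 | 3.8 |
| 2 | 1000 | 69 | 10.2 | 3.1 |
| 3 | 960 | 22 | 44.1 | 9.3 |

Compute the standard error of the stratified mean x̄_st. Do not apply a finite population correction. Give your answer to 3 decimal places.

V̂(x̄_st) = Σ W_h² s_h²/n_h, with W_h = N_h/N and N = 2300:
  stratum 1: (340/2300)²·3.8²/63 = 0.00500874
  stratum 2: (1000/2300)²·3.1²/69 = 0.026328
  stratum 3: (960/2300)²·9.3²/22 = 0.684904
V̂(x̄_st) = 0.716241
SE(x̄_st) = √0.716241 = 0.84631

SE(x̄_st) ≈ 0.846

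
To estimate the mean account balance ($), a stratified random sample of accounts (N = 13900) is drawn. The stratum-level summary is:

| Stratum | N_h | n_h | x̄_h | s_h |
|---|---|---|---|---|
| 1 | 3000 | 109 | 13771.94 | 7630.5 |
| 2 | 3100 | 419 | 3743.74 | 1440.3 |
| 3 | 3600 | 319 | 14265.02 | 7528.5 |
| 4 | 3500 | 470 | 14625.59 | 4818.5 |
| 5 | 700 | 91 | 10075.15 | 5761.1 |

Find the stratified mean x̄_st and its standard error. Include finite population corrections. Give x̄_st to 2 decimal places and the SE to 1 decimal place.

x̄_st = Σ W_h x̄_h = (3000·13771.94 + 3100·3743.74 + 3600·14265.02 + 3500·14625.59 + 700·10075.15)/13900 = 11691.91770
V̂(x̄_st) = Σ W_h² (1 − n_h/N_h) s_h²/n_h, with W_h = N_h/N and N = 13900:
  stratum 1: (3000/13900)²·(1 − 109/3000)·7630.5²/109 = 23978.3
  stratum 2: (3100/13900)²·(1 − 419/3100)·1440.3²/419 = 212.971
  stratum 3: (3600/13900)²·(1 − 319/3600)·7528.5²/319 = 10861.9
  stratum 4: (3500/13900)²·(1 − 470/3500)·4818.5²/470 = 2711.48
  stratum 5: (700/13900)²·(1 − 91/700)·5761.1²/91 = 804.739
V̂(x̄_st) = 38569.4
SE(x̄_st) = √38569.4 = 196.391

x̄_st ≈ 11691.92, SE ≈ 196.4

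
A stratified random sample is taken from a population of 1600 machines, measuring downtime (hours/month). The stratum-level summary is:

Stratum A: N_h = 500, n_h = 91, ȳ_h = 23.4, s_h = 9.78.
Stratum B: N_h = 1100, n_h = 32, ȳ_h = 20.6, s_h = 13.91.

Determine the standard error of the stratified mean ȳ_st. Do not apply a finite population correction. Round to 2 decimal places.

V̂(ȳ_st) = Σ W_h² s_h²/n_h, with W_h = N_h/N and N = 1600:
  stratum A: (500/1600)²·9.78²/91 = 0.102645
  stratum B: (1100/1600)²·13.91²/32 = 2.85792
V̂(ȳ_st) = 2.96056
SE(ȳ_st) = √2.96056 = 1.72063

SE(ȳ_st) ≈ 1.72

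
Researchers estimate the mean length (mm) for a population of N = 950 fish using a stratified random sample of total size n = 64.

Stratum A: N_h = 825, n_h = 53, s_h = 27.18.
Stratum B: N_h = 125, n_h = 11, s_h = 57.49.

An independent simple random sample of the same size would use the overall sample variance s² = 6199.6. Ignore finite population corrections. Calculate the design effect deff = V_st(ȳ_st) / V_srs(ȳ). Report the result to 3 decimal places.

V̂(ȳ_st) = Σ W_h² s_h²/n_h, with W_h = N_h/N and N = 950:
  stratum A: (825/950)²·27.18²/53 = 10.512
  stratum B: (125/950)²·57.49²/11 = 5.20193
V_st = 15.7139
V_srs = s²/n = 6199.6/64 = 96.8688
deff = V_st / V_srs = 15.7139/96.8688 = 0.1622

deff ≈ 0.162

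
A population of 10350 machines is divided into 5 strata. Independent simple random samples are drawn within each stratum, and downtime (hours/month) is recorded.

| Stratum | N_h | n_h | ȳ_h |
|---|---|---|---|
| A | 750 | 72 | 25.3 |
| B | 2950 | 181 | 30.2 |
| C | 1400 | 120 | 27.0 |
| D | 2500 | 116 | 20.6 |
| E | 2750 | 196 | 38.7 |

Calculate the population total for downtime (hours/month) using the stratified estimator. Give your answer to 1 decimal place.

τ̂_st ≈ 303790.0

τ̂_st = Σ N_h ȳ_h = 750·25.3 + 2950·30.2 + 1400·27.0 + 2500·20.6 + 2750·38.7 = 303790.0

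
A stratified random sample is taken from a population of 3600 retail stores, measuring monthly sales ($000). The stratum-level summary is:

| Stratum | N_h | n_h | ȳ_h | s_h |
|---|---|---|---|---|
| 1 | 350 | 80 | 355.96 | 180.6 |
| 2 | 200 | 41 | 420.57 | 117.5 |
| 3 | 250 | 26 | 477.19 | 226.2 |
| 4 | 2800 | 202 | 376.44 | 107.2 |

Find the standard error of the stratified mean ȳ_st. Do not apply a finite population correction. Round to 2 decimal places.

V̂(ȳ_st) = Σ W_h² s_h²/n_h, with W_h = N_h/N and N = 3600:
  stratum 1: (350/3600)²·180.6²/80 = 3.85369
  stratum 2: (200/3600)²·117.5²/41 = 1.03931
  stratum 3: (250/3600)²·226.2²/26 = 9.49045
  stratum 4: (2800/3600)²·107.2²/202 = 34.4151
V̂(ȳ_st) = 48.7986
SE(ȳ_st) = √48.7986 = 6.9856

SE(ȳ_st) ≈ 6.99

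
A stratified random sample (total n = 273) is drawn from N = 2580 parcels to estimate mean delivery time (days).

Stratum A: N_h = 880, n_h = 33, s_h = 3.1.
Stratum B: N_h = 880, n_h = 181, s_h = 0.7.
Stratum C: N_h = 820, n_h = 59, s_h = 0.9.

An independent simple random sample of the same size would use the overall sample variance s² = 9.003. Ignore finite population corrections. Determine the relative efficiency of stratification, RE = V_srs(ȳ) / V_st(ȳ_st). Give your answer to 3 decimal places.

RE ≈ 0.927

V̂(ȳ_st) = Σ W_h² s_h²/n_h, with W_h = N_h/N and N = 2580:
  stratum A: (880/2580)²·3.1²/33 = 0.0338794
  stratum B: (880/2580)²·0.7²/181 = 0.000314951
  stratum C: (820/2580)²·0.9²/59 = 0.00138682
V_st = 0.0355811
V_srs = s²/n = 9.003/273 = 0.032978
Relative efficiency = V_srs / V_st = 0.032978/0.0355811 = 0.9268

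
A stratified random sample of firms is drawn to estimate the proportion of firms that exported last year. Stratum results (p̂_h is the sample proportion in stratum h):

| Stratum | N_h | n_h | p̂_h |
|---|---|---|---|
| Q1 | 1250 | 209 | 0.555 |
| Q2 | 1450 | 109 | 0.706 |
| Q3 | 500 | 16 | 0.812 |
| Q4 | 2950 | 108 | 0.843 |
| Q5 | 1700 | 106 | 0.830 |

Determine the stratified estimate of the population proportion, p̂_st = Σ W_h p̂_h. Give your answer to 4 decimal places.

p̂_st ≈ 0.7670

N = 7850; stratum weights W_h = N_h/N.
p̂_st = Σ W_h p̂_h = (1250·0.555 + 1450·0.706 + 500·0.812 + 2950·0.843 + 1700·0.830)/7850 = 0.76704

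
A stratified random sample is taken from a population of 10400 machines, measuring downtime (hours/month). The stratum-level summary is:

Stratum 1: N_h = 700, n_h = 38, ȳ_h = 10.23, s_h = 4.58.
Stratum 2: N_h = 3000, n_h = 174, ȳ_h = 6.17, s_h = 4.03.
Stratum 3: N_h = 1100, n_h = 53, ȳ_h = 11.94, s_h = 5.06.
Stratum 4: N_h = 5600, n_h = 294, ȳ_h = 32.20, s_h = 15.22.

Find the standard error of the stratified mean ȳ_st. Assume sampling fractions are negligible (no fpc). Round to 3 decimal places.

V̂(ȳ_st) = Σ W_h² s_h²/n_h, with W_h = N_h/N and N = 10400:
  stratum 1: (700/10400)²·4.58²/38 = 0.00250079
  stratum 2: (3000/10400)²·4.03²/174 = 0.0077667
  stratum 3: (1100/10400)²·5.06²/53 = 0.00540435
  stratum 4: (5600/10400)²·15.22²/294 = 0.22845
V̂(ȳ_st) = 0.244122
SE(ȳ_st) = √0.244122 = 0.494087

SE(ȳ_st) ≈ 0.494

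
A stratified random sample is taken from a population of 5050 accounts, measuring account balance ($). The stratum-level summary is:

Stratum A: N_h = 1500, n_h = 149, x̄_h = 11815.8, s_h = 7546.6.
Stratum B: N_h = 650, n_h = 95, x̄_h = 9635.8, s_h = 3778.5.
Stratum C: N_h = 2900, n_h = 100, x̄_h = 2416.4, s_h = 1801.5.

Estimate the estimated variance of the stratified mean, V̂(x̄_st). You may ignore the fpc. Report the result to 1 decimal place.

V̂(x̄_st) = Σ W_h² s_h²/n_h, with W_h = N_h/N and N = 5050:
  stratum A: (1500/5050)²·7546.6²/149 = 33722.2
  stratum B: (650/5050)²·3778.5²/95 = 2489.77
  stratum C: (2900/5050)²·1801.5²/100 = 10702.4
V̂(x̄_st) = 46914.4

V̂(x̄_st) ≈ 46914.4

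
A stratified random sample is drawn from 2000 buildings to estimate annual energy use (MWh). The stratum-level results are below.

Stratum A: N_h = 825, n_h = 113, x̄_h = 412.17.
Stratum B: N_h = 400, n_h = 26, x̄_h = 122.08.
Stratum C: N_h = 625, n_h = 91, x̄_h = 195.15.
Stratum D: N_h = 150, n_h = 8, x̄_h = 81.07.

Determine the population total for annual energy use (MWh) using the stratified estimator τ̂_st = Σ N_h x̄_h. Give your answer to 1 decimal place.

τ̂_st ≈ 523001.5

τ̂_st = Σ N_h x̄_h = 825·412.17 + 400·122.08 + 625·195.15 + 150·81.07 = 523001.5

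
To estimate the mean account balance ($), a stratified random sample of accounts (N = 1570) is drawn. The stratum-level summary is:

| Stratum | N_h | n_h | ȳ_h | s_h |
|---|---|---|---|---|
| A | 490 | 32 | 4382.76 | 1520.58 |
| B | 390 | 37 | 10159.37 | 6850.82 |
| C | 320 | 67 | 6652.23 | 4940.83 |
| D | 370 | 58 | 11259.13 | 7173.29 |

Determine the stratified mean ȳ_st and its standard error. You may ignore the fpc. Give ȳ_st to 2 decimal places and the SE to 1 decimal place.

ȳ_st ≈ 7900.83, SE ≈ 386.9

ȳ_st = Σ W_h ȳ_h = (490·4382.76 + 390·10159.37 + 320·6652.23 + 370·11259.13)/1570 = 7900.82701
V̂(ȳ_st) = Σ W_h² s_h²/n_h, with W_h = N_h/N and N = 1570:
  stratum A: (490/1570)²·1520.58²/32 = 7038.2
  stratum B: (390/1570)²·6850.82²/37 = 78273.2
  stratum C: (320/1570)²·4940.83²/67 = 15136.5
  stratum D: (370/1570)²·7173.29²/58 = 49273.4
V̂(ȳ_st) = 149721
SE(ȳ_st) = √149721 = 386.938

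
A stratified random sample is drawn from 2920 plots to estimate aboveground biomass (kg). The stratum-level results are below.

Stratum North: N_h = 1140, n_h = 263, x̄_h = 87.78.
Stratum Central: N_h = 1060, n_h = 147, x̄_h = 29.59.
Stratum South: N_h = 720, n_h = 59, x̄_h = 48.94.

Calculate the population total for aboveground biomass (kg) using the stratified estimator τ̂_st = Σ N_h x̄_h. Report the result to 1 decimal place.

τ̂_st ≈ 166671.4

τ̂_st = Σ N_h x̄_h = 1140·87.78 + 1060·29.59 + 720·48.94 = 166671.4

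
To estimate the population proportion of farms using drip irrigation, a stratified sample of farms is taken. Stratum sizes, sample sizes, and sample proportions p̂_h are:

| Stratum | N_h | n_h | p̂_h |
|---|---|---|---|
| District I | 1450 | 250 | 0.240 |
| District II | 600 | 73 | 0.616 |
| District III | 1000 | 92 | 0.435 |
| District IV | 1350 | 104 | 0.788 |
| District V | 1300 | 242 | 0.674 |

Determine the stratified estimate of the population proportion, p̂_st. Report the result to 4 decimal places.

N = 5700; stratum weights W_h = N_h/N.
p̂_st = Σ W_h p̂_h = (1450·0.240 + 600·0.616 + 1000·0.435 + 1350·0.788 + 1300·0.674)/5700 = 0.54256

p̂_st ≈ 0.5426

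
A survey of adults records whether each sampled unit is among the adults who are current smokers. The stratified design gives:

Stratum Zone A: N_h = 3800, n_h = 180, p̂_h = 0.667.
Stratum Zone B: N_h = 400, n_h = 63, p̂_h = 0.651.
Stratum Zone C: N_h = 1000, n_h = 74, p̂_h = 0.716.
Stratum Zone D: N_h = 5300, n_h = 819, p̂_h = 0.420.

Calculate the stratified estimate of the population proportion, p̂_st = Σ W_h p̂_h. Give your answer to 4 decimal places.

N = 10500; stratum weights W_h = N_h/N.
p̂_st = Σ W_h p̂_h = (3800·0.667 + 400·0.651 + 1000·0.716 + 5300·0.420)/10500 = 0.54638

p̂_st ≈ 0.5464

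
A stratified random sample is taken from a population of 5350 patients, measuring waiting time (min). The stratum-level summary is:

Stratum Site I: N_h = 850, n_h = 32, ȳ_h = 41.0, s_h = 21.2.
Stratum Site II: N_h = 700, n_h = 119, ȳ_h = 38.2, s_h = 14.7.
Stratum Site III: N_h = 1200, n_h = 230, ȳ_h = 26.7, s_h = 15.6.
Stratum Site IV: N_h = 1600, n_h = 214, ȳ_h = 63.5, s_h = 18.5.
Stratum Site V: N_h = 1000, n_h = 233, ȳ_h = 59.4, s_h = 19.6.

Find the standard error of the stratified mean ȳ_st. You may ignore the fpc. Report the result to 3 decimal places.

SE(ȳ_st) ≈ 0.800

V̂(ȳ_st) = Σ W_h² s_h²/n_h, with W_h = N_h/N and N = 5350:
  stratum Site I: (850/5350)²·21.2²/32 = 0.354529
  stratum Site II: (700/5350)²·14.7²/119 = 0.0310868
  stratum Site III: (1200/5350)²·15.6²/230 = 0.0532324
  stratum Site IV: (1600/5350)²·18.5²/214 = 0.143042
  stratum Site V: (1000/5350)²·19.6²/233 = 0.0576035
V̂(ȳ_st) = 0.639493
SE(ȳ_st) = √0.639493 = 0.799683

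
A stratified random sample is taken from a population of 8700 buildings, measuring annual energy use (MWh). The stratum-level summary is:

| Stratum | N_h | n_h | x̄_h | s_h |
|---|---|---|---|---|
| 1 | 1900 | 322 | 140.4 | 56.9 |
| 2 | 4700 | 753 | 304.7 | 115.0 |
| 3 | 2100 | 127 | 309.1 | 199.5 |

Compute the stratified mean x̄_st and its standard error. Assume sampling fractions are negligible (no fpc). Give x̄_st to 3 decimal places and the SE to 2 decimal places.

x̄_st = Σ W_h x̄_h = (1900·140.4 + 4700·304.7 + 2100·309.1)/8700 = 269.88046
V̂(x̄_st) = Σ W_h² s_h²/n_h, with W_h = N_h/N and N = 8700:
  stratum 1: (1900/8700)²·56.9²/322 = 0.479554
  stratum 2: (4700/8700)²·115.0²/753 = 5.12576
  stratum 3: (2100/8700)²·199.5²/127 = 18.2592
V̂(x̄_st) = 23.8645
SE(x̄_st) = √23.8645 = 4.88513

x̄_st ≈ 269.880, SE ≈ 4.89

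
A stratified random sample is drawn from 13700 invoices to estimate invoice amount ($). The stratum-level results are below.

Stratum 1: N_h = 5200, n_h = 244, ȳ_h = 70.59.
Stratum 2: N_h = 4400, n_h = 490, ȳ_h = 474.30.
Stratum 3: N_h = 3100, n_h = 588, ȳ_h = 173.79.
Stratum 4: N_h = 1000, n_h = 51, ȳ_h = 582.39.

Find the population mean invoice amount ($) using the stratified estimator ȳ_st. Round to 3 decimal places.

ȳ_st ≈ 260.958

N = Σ N_h = 13700. Stratum weights W_h = N_h/N.
ȳ_st = (5200·70.59 + 4400·474.30 + 3100·173.79 + 1000·582.39) / 13700 = 260.95818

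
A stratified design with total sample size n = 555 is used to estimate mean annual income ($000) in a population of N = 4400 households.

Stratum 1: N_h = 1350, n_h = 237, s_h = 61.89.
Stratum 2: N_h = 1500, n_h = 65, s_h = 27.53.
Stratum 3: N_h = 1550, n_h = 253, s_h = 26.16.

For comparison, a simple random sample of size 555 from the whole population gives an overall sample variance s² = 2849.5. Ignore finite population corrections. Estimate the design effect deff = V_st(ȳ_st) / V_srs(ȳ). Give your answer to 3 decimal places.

V̂(ȳ_st) = Σ W_h² s_h²/n_h, with W_h = N_h/N and N = 4400:
  stratum 1: (1350/4400)²·61.89²/237 = 1.52144
  stratum 2: (1500/4400)²·27.53²/65 = 1.35512
  stratum 3: (1550/4400)²·26.16²/253 = 0.33567
V_st = 3.21223
V_srs = s²/n = 2849.5/555 = 5.13423
deff = V_st / V_srs = 3.21223/5.13423 = 0.6256

deff ≈ 0.626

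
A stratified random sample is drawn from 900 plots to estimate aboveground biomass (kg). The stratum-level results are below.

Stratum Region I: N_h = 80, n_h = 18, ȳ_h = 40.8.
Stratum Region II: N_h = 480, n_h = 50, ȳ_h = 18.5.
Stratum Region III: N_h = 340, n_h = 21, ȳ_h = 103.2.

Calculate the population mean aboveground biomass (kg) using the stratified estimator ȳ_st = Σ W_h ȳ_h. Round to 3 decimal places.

N = Σ N_h = 900. Stratum weights W_h = N_h/N.
ȳ_st = (80·40.8 + 480·18.5 + 340·103.2) / 900 = 52.48000

ȳ_st ≈ 52.480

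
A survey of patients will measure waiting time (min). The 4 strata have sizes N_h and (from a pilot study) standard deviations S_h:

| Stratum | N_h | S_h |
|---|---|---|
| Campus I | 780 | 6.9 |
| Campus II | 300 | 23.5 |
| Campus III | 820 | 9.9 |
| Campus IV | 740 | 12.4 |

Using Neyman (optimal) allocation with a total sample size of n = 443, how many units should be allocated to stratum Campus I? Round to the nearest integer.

80

Neyman allocation: n_h = n · N_h S_h / Σ N_i S_i, with n = 443.
  stratum Campus I: N_h·S_h = 780·6.9 = 5382.00
  stratum Campus II: N_h·S_h = 300·23.5 = 7050.00
  stratum Campus III: N_h·S_h = 820·9.9 = 8118.00
  stratum Campus IV: N_h·S_h = 740·12.4 = 9176.00
Σ N_h S_h = 29726.00
n for stratum Campus I = 443·5382.00/29726.00 = 80.207 → 80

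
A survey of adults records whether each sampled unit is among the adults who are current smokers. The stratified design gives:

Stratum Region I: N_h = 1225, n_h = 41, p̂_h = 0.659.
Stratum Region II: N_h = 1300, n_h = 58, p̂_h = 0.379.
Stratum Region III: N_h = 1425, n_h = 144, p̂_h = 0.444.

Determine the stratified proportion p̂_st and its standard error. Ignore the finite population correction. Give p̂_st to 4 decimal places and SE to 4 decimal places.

p̂_st ≈ 0.4893, SE ≈ 0.0348

N = 3950; stratum weights W_h = N_h/N.
p̂_st = Σ W_h p̂_h = (1225·0.659 + 1300·0.379 + 1425·0.444)/3950 = 0.48928
V̂(p̂_st) = Σ W_h² p̂_h(1−p̂_h)/(n_h−1):
  stratum Region I: (1225/3950)²·0.659·0.341/40 = 0.000540328
  stratum Region II: (1300/3950)²·0.379·0.621/57 = 0.000447248
  stratum Region III: (1425/3950)²·0.444·0.556/143 = 0.000224676
V̂(p̂_st) = 0.00121225; SE = √V̂ = 0.0348174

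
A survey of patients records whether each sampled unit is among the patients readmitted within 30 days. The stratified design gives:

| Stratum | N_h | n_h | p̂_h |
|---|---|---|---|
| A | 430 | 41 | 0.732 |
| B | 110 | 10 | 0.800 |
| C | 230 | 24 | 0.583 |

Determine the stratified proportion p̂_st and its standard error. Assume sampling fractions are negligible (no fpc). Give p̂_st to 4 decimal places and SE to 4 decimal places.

p̂_st ≈ 0.6972, SE ≈ 0.0532

N = 770; stratum weights W_h = N_h/N.
p̂_st = Σ W_h p̂_h = (430·0.732 + 110·0.800 + 230·0.583)/770 = 0.69721
V̂(p̂_st) = Σ W_h² p̂_h(1−p̂_h)/(n_h−1):
  stratum A: (430/770)²·0.732·0.268/40 = 0.00152947
  stratum B: (110/770)²·0.800·0.200/9 = 0.000362812
  stratum C: (230/770)²·0.583·0.417/23 = 0.000943085
V̂(p̂_st) = 0.00283537; SE = √V̂ = 0.0532482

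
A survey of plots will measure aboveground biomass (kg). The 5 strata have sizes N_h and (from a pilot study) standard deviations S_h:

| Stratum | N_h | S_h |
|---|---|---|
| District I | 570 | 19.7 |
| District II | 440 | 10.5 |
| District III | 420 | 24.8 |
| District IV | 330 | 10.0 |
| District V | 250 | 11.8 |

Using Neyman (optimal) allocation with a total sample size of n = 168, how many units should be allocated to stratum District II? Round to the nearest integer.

Neyman allocation: n_h = n · N_h S_h / Σ N_i S_i, with n = 168.
  stratum District I: N_h·S_h = 570·19.7 = 11229.00
  stratum District II: N_h·S_h = 440·10.5 = 4620.00
  stratum District III: N_h·S_h = 420·24.8 = 10416.00
  stratum District IV: N_h·S_h = 330·10.0 = 3300.00
  stratum District V: N_h·S_h = 250·11.8 = 2950.00
Σ N_h S_h = 32515.00
n for stratum District II = 168·4620.00/32515.00 = 23.871 → 24

24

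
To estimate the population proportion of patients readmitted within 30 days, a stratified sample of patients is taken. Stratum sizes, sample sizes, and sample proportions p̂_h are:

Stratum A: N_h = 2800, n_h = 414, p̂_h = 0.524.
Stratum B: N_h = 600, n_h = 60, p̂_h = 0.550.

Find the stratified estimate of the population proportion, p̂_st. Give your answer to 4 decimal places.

p̂_st ≈ 0.5286

N = 3400; stratum weights W_h = N_h/N.
p̂_st = Σ W_h p̂_h = (2800·0.524 + 600·0.550)/3400 = 0.52859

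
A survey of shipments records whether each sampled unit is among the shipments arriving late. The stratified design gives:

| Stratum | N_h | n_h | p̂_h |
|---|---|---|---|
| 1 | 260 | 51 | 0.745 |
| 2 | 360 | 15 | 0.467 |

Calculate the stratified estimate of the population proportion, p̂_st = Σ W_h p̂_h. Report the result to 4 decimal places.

p̂_st ≈ 0.5836

N = 620; stratum weights W_h = N_h/N.
p̂_st = Σ W_h p̂_h = (260·0.745 + 360·0.467)/620 = 0.58358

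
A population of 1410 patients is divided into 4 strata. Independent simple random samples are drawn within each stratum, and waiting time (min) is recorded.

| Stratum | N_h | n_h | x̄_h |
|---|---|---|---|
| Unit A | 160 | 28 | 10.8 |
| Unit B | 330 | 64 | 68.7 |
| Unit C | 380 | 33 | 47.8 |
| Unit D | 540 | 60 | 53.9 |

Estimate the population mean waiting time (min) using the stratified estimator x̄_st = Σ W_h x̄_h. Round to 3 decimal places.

x̄_st ≈ 50.829

N = Σ N_h = 1410. Stratum weights W_h = N_h/N.
x̄_st = (160·10.8 + 330·68.7 + 380·47.8 + 540·53.9) / 1410 = 50.82908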